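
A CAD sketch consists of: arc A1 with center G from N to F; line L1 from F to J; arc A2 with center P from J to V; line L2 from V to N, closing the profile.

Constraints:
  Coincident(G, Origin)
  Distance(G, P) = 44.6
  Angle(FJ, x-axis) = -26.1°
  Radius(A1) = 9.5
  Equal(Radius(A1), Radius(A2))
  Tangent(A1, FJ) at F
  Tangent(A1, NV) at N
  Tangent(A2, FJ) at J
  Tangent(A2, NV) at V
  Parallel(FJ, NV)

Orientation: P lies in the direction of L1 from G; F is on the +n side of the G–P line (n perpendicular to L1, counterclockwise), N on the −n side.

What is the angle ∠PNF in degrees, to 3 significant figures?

78.0°

The slot axis is L1's direction at -26.1°, so u = (cos -26.1°, sin -26.1°) = (0.898, -0.440) and n = (−sin -26.1°, cos -26.1°) = (0.440, 0.898). G is at the origin and P lies 44.6 along u from G, so P = 44.6·u = (40.1, -19.6). Tangency of A1 to both parallel lines with radius 9.5 puts F and N at G ± 9.5·n: F = (4.18, 8.53), N = (-4.18, -8.53). Then cos ∠PNF = NP·NF / (|NP||NF|), giving 78.0°.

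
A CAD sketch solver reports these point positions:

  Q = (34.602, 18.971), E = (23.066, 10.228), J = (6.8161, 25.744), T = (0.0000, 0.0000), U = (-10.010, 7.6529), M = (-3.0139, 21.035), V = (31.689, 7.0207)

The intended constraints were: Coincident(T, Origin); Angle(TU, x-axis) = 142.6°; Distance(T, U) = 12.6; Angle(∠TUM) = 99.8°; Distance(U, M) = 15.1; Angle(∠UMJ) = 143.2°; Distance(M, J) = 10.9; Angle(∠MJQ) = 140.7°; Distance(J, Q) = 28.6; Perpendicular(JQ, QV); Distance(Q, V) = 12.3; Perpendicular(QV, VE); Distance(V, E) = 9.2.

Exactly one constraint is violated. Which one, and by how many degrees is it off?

Perpendicular(QV, VE) — off by 6.70°.

T = (0.00, 0.00) ✓; TU at 142.6° ✓; |TU| = 12.60 ✓; ∠TUM = 99.80° ✓; |UM| = 15.10 ✓; ∠UMJ = 143.2° ✓; |MJ| = 10.90 ✓; ∠MJQ = 140.7° ✓; |JQ| = 28.60 ✓; ∠(JQ, QV) = 90.00° ✓; |QV| = 12.30 ✓; ∠(QV, VE) = 96.70° ✗; |VE| = 9.200 ✓.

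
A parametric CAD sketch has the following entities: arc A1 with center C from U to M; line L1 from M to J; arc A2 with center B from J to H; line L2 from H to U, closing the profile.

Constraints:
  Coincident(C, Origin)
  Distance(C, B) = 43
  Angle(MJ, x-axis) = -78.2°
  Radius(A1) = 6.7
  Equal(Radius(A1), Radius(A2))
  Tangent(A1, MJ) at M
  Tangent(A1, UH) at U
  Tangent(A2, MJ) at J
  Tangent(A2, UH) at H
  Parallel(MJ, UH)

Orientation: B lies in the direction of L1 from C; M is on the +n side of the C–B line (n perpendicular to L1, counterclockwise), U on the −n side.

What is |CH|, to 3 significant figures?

43.5

The slot axis is L1's direction at -78.2°, so u = (cos -78.2°, sin -78.2°) = (0.204, -0.979) and n = (−sin -78.2°, cos -78.2°) = (0.979, 0.204). C is at the origin and B lies 43.0 along u from C, so B = 43.0·u = (8.79, -42.1). Tangency of A1 to both parallel lines with radius 6.7 puts M and U at C ± 6.7·n: M = (6.56, 1.37), U = (-6.56, -1.37). Equal radii place J and H the same way about B: J = B + 6.7·n = (15.4, -40.7), H = B − 6.7·n = (2.23, -43.5). Then |CH| = |H − C| = 43.5.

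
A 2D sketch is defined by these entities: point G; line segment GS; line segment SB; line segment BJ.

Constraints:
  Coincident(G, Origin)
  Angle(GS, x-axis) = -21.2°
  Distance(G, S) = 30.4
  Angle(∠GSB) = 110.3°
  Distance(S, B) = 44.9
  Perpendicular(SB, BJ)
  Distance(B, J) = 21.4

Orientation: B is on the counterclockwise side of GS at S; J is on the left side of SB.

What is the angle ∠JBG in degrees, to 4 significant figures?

62.79°

G is at the origin; GS runs at -21.2° with length 30.4, so S = 30.4·(cos -21.2°, sin -21.2°) = (28.34, -10.99). ∠GSB = 110.3°, so SB runs at -21.2° + (180° − 110.3°) = 48.50° from the x-axis; with |SB| = 44.9, B = S + 44.9·(cos 48.50°, sin 48.50°) = (58.09, 22.63). The perpendicularity gives BJ at right angles to SB; with |BJ| = 21.4 on the left of SB, J = B + 21.4·(-0.7490, 0.6626) = (42.07, 36.81). Then cos ∠JBG = BJ·BG / (|BJ||BG|), giving 62.79°.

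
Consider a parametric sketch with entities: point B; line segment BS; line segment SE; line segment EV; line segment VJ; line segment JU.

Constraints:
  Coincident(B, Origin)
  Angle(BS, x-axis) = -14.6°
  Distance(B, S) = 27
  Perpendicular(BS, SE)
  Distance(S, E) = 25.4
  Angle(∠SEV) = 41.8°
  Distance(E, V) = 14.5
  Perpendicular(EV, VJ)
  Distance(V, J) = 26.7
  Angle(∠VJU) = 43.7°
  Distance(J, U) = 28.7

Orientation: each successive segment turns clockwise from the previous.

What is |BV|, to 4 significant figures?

22.66

B is at the origin; BS runs at -14.6° with length 27.0, so S = (26.13, -6.806). BS is perpendicular to SE, so SE runs at -104.6°; with |SE| = 25.4, E = (19.73, -31.39). ∠SEV = 41.8° gives EV at 117.2° from the x-axis; with |EV| = 14.5, V = (13.10, -18.49). Then |BV| = |V − B| = 22.66.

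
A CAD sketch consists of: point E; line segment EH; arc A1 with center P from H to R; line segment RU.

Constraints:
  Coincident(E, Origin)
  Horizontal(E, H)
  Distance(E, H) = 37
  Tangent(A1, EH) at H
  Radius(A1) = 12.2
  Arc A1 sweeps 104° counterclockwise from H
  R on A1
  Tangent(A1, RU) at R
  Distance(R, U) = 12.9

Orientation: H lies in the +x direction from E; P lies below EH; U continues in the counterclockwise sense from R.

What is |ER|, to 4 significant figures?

29.37

E is at the origin; EH is horizontal with |EH| = 37.0 and H on the +x side, so H = (37.00, 0.000). A1 meets EH tangentially, so PH is at right angles to EH, so P = H + (0, -12.2) = (37.00, -12.20). On A1, H sits at bearing 90° from P; a 104° counterclockwise sweep puts R at bearing 194°, so R = P + 12.2·(cos 194°, sin 194°) = (25.16, -15.15). Then |ER| = |R − E| = 29.37.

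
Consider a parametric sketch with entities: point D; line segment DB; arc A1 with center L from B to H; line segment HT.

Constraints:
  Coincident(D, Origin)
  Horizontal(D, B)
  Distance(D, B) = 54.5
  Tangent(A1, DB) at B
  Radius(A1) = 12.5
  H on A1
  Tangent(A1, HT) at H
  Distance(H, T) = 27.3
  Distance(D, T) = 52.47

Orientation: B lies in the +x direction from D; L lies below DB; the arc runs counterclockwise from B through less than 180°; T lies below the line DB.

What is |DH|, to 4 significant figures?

43.43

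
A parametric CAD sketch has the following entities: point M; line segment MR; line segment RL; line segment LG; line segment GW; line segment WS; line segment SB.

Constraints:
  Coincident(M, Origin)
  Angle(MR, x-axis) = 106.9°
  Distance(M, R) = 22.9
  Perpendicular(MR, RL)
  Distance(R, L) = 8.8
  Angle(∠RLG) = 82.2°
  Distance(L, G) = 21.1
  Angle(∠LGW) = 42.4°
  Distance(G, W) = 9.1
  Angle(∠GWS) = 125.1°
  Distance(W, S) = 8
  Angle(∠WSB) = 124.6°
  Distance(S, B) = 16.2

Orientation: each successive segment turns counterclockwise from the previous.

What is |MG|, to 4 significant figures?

6.263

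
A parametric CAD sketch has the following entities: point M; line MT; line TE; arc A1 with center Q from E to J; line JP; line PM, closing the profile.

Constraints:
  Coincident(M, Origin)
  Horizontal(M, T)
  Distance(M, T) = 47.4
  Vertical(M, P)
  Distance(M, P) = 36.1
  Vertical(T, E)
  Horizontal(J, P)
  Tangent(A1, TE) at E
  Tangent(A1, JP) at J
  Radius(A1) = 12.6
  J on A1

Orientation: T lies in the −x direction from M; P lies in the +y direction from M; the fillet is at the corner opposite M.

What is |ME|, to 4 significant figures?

52.91

M is at the origin; M and T share the same y with |MT| = 47.4 and T on the −x side, so T = (-47.40, 0.000). M and P share the same x with |MP| = 36.1 and P on the +y side, so P = (0.000, 36.10). The virtual corner opposite M is at (-47.40, 36.10). A1 meets TE tangentially, so QE is at right angles to TE and since A1 is tangent to JP there, QJ ⟂ JP, with radius 12.6, so the center Q sits 12.6 in from both sides at Q = (-34.80, 23.50). That places the tangent points at E = (-47.40, 23.50) on TE and J = (-34.80, 36.10) on JP. Then |ME| = |E − M| = 52.91.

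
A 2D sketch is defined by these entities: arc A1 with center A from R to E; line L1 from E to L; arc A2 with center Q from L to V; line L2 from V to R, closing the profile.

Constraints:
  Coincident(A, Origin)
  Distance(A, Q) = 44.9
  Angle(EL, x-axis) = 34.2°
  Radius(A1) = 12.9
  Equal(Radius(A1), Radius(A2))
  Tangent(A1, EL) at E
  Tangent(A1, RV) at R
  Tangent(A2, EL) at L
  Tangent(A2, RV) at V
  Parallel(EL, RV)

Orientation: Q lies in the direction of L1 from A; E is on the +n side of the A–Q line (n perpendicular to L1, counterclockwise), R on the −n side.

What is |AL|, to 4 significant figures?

46.72

The slot axis is L1's direction at 34.2°, so u = (cos 34.2°, sin 34.2°) = (0.8271, 0.5621) and n = (−sin 34.2°, cos 34.2°) = (-0.5621, 0.8271). A is at the origin and Q lies 44.9 along u from A, so Q = 44.9·u = (37.14, 25.24). Tangency of A1 to both parallel lines with radius 12.9 puts E and R at A ± 12.9·n: E = (-7.251, 10.67), R = (7.251, -10.67). Equal radii place L and V the same way about Q: L = Q + 12.9·n = (29.89, 35.91), V = Q − 12.9·n = (44.39, 14.57). Then |AL| = |L − A| = 46.72.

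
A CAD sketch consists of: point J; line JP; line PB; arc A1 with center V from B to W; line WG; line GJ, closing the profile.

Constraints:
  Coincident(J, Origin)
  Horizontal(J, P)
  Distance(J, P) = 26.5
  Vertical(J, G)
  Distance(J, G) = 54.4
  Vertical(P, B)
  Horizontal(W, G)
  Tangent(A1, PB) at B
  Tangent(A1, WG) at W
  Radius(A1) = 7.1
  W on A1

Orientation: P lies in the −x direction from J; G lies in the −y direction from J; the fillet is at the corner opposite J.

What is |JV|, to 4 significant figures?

51.12

J is at the origin; J and P share the same y with |JP| = 26.5 and P on the −x side, so P = (-26.50, 0.000). J and G share the same x with |JG| = 54.4 and G on the −y side, so G = (0.000, -54.40). The virtual corner opposite J is at (-26.50, -54.40). Since A1 is tangent to PB there, VB ⟂ PB and tangency of A1 to WG means the radius VW is perpendicular to WG, with radius 7.1, so the center V sits 7.1 in from both sides at V = (-19.40, -47.30). Then |JV| = |V − J| = 51.12.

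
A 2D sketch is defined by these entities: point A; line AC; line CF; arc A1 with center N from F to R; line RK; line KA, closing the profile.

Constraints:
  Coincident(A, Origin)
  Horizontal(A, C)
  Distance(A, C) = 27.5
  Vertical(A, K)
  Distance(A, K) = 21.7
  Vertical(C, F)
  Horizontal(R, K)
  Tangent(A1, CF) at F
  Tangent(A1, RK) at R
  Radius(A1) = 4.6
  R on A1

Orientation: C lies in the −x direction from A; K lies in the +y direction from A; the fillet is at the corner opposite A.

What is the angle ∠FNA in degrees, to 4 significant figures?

143.3°

The virtual corner opposite A is at (-27.50, 21.70). Since A1 is tangent to CF there, NF ⟂ CF and the tangent condition forces NR to be normal to RK, with radius 4.6, so the center N sits 4.6 in from both sides at N = (-22.90, 17.10). That places the tangent points at F = (-27.50, 17.10) on CF and R = (-22.90, 21.70) on RK. Then cos ∠FNA = NF·NA / (|NF||NA|), giving 143.3°.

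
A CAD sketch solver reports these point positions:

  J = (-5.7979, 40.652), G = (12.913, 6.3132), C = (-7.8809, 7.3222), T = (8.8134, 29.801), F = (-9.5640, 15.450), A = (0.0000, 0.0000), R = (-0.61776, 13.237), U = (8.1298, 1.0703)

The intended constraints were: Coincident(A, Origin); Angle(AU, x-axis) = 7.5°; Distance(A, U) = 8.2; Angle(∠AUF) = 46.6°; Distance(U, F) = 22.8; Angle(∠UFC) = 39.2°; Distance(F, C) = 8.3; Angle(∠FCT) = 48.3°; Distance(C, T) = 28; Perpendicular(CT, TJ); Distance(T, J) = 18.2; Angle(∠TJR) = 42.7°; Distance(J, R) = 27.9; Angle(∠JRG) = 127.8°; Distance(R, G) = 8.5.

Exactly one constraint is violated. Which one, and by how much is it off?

Distance(R, G) = 8.5 — off by 6.70.

A = (0.00, 0.00) ✓; AU at 7.500° ✓; |AU| = 8.200 ✓; ∠AUF = 46.60° ✓; |UF| = 22.80 ✓; ∠UFC = 39.20° ✓; |FC| = 8.300 ✓; ∠FCT = 48.30° ✓; |CT| = 28.00 ✓; ∠(CT, TJ) = 90.00° ✓; |TJ| = 18.20 ✓; ∠TJR = 42.70° ✓; |JR| = 27.90 ✓; ∠JRG = 127.8° ✓; |RG| = 15.20 ✗.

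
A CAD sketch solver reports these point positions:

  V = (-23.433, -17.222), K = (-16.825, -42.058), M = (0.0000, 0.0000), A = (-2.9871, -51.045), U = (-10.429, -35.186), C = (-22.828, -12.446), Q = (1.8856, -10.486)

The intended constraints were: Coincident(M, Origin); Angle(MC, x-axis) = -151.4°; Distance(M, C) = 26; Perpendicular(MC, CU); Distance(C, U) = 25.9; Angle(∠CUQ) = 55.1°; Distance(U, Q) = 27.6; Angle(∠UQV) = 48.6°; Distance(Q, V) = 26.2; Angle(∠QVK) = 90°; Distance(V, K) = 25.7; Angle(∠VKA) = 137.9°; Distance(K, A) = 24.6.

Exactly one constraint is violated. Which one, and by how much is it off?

Distance(K, A) = 24.6 — off by 8.10.

M = (0.00, 0.00) ✓; MC at -151.4° ✓; |MC| = 26.00 ✓; ∠(MC, CU) = 90.00° ✓; |CU| = 25.90 ✓; ∠CUQ = 55.10° ✓; |UQ| = 27.60 ✓; ∠UQV = 48.60° ✓; |QV| = 26.20 ✓; ∠QVK = 90.00° ✓; |VK| = 25.70 ✓; ∠VKA = 137.9° ✓; |KA| = 16.50 ✗.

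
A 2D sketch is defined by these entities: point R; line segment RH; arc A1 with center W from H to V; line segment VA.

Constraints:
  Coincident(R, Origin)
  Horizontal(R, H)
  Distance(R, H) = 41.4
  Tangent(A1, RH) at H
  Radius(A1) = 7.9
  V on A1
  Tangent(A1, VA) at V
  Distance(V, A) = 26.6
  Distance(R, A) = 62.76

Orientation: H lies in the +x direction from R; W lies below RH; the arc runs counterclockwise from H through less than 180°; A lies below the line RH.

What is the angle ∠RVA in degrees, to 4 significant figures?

152.7°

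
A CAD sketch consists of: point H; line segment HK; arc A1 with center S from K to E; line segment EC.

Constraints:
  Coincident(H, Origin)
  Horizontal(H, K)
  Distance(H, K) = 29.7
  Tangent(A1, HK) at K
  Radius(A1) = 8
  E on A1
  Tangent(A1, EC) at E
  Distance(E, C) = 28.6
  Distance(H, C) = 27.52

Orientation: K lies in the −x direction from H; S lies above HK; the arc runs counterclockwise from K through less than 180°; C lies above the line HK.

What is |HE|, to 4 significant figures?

23.42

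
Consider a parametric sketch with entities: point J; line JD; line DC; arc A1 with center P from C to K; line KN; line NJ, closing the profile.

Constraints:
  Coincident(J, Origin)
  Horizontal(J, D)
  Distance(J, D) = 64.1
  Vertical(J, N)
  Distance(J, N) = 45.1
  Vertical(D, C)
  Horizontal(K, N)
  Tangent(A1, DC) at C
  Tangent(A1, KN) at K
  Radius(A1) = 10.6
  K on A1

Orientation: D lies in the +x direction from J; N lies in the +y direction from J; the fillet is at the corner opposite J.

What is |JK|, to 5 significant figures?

69.973

J is at the origin; JD is horizontal with |JD| = 64.1 and D on the +x side, so D = (64.100, 0.0000). J and N share the same x with |JN| = 45.1 and N on the +y side, so N = (0.0000, 45.100). The virtual corner opposite J is at (64.100, 45.100). The tangent condition forces PC to be normal to DC and since A1 is tangent to KN there, PK ⟂ KN, with radius 10.6, so the center P sits 10.6 in from both sides at P = (53.500, 34.500). That places the tangent points at C = (64.100, 34.500) on DC and K = (53.500, 45.100) on KN. Then |JK| = |K − J| = 69.973.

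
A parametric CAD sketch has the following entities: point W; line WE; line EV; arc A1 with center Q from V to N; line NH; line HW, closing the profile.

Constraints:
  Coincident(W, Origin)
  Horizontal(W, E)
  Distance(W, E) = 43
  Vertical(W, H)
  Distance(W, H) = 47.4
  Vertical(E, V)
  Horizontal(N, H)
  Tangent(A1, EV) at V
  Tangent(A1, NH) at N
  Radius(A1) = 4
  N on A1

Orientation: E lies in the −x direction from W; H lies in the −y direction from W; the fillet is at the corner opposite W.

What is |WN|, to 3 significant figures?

61.4

W is at the origin; W and E share the same y with |WE| = 43.0 and E on the −x side, so E = (-43.0, 0.00). WH is vertical with |WH| = 47.4 and H on the −y side, so H = (0.00, -47.4). The virtual corner opposite W is at (-43.0, -47.4). A1 meets EV tangentially, so QV is at right angles to EV and tangency of A1 to NH means the radius QN is perpendicular to NH, with radius 4.0, so the center Q sits 4.0 in from both sides at Q = (-39.0, -43.4). That places the tangent points at V = (-43.0, -43.4) on EV and N = (-39.0, -47.4) on NH. Then |WN| = |N − W| = 61.4.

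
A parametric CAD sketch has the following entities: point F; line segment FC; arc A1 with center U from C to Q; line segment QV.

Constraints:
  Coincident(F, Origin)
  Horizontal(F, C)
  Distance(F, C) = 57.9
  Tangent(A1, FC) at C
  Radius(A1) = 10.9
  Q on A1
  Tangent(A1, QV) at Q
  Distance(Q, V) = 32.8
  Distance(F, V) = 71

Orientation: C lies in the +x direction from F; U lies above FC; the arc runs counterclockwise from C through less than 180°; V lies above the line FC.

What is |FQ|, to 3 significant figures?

69.6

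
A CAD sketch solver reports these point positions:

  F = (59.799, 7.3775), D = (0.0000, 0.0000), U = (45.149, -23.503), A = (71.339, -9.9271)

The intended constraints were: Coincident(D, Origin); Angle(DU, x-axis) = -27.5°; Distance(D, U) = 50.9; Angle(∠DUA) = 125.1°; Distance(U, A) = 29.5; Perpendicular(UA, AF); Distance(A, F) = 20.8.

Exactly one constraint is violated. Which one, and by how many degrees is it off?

Perpendicular(UA, AF) — off by 6.30°.

D = (0.00, 0.00) ✓; DU at -27.50° ✓; |DU| = 50.90 ✓; ∠DUA = 125.1° ✓; |UA| = 29.50 ✓; ∠(UA, AF) = 96.30° ✗; |AF| = 20.80 ✓.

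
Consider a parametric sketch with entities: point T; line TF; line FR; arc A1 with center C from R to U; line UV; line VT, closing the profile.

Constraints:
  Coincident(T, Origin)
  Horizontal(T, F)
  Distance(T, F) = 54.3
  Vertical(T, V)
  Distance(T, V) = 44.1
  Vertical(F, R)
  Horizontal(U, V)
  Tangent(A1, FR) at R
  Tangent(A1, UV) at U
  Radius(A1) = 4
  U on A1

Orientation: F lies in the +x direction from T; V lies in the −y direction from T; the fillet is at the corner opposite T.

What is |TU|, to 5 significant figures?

66.895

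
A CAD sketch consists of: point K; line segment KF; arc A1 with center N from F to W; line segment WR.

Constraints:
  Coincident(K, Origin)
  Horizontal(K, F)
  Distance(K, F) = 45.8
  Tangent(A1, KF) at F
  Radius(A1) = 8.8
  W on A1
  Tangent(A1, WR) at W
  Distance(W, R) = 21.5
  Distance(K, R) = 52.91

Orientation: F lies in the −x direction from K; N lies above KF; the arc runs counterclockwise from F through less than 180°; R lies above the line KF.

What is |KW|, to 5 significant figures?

38.802

Checks: |NF| = 8.800 ✓; |NW| = 8.800 ✓; ∠(NW, WR) = 90.00° ✓; |WR| = 21.50 ✓; |KR| = 52.91 ✓.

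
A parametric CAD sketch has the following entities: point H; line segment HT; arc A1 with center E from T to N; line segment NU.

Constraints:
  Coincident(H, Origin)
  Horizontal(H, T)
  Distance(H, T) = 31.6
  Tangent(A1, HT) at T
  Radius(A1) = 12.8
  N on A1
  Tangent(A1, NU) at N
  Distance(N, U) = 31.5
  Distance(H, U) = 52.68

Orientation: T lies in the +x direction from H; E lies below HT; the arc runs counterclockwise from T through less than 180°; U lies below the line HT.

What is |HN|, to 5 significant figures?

24.458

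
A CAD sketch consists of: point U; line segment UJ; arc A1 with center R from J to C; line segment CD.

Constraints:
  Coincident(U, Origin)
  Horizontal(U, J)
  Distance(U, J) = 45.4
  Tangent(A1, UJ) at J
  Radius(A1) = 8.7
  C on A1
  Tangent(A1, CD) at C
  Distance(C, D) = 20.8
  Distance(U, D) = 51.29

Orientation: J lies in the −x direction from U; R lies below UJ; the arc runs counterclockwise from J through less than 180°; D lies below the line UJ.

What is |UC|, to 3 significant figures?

54.3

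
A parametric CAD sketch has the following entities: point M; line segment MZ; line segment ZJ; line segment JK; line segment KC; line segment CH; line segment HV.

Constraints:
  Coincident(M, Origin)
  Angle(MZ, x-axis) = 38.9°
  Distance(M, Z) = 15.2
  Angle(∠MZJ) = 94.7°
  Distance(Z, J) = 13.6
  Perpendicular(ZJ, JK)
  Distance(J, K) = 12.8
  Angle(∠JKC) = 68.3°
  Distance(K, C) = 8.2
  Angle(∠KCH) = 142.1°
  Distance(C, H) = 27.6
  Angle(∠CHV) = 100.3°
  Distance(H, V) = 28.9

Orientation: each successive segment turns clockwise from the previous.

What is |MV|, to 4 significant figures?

50.37

M is at the origin; MZ runs at 38.9° with length 15.2, so Z = (11.83, 9.545). ∠MZJ = 94.7° gives ZJ at -46.40° from the x-axis; with |ZJ| = 13.6, J = (21.21, -0.3037). ZJ ⟂ JK, so JK runs at -136.4°; with |JK| = 12.8, K = (11.94, -9.131). ∠JKC = 68.3° gives KC at 111.9° from the x-axis; with |KC| = 8.2, C = (8.880, -1.523). ∠KCH = 142.1° gives CH at 74.00° from the x-axis; with |CH| = 27.6, H = (16.49, 25.01). ∠CHV = 100.3° gives HV at -5.700° from the x-axis; with |HV| = 28.9, V = (45.24, 22.14). Then |MV| = |V − M| = 50.37.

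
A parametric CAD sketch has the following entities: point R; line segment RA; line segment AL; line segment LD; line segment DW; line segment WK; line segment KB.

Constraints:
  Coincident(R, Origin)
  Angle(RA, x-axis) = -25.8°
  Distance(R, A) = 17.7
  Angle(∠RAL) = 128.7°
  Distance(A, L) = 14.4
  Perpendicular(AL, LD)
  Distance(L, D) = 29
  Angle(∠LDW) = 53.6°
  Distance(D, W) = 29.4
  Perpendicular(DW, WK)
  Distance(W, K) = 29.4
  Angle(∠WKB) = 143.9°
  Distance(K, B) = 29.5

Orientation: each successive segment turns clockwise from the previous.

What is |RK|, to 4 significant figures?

32.29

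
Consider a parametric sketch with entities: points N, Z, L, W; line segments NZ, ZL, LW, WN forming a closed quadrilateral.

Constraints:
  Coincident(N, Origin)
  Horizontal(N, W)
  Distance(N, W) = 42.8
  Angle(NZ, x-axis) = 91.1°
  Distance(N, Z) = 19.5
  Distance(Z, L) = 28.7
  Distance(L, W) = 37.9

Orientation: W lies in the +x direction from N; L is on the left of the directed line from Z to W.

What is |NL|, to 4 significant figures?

41.53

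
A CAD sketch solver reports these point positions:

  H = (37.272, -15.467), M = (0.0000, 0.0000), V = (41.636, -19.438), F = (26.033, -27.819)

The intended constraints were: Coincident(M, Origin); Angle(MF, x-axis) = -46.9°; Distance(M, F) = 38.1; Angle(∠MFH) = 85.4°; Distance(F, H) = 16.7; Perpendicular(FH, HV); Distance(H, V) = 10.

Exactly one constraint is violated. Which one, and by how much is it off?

Distance(H, V) = 10 — off by 4.10.

M = (0.00, 0.00) ✓; MF at -46.90° ✓; |MF| = 38.10 ✓; ∠MFH = 85.40° ✓; |FH| = 16.70 ✓; ∠(FH, HV) = 90.00° ✓; |HV| = 5.900 ✗.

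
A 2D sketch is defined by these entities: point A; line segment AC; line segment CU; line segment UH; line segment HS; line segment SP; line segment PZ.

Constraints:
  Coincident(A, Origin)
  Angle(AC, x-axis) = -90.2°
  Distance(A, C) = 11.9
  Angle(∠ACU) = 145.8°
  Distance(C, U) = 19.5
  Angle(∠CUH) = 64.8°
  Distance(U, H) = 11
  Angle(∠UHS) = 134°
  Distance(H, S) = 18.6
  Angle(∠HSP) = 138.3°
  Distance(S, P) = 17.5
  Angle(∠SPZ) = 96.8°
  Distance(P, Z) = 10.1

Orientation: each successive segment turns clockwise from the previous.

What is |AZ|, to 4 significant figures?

9.588

A is at the origin; AC runs at -90.2° with length 11.9, so C = (-0.04154, -11.90). ∠ACU = 145.8° gives CU at -124.4° from the x-axis; with |CU| = 19.5, U = (-11.06, -27.99). ∠CUH = 64.8° gives UH at 120.4° from the x-axis; with |UH| = 11.0, H = (-16.62, -18.50). ∠UHS = 134.0° gives HS at 74.40° from the x-axis; with |HS| = 18.6, S = (-11.62, -0.5872). ∠HSP = 138.3° gives SP at 32.70° from the x-axis; with |SP| = 17.5, P = (3.104, 8.867). ∠SPZ = 96.8° gives PZ at -50.50° from the x-axis; with |PZ| = 10.1, Z = (9.528, 1.074). Then |AZ| = |Z − A| = 9.588.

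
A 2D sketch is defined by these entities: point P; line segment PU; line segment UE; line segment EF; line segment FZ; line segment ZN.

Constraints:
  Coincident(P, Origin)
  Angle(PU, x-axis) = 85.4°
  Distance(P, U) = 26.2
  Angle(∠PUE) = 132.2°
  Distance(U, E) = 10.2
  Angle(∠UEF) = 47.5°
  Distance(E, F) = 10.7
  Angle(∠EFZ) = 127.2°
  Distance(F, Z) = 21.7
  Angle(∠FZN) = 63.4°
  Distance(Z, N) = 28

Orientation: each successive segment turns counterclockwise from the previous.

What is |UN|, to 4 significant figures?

18.29

P is at the origin; PU runs at 85.4° with length 26.2, so U = (2.101, 26.12). ∠PUE = 132.2° gives UE at 133.2° from the x-axis; with |UE| = 10.2, E = (-4.881, 33.55). ∠UEF = 47.5° gives EF at -94.30° from the x-axis; with |EF| = 10.7, F = (-5.683, 22.88). ∠EFZ = 127.2° gives FZ at -41.50° from the x-axis; with |FZ| = 21.7, Z = (10.57, 8.502). ∠FZN = 63.4° gives ZN at 75.10° from the x-axis; with |ZN| = 28.0, N = (17.77, 35.56). Then |UN| = |N − U| = 18.29.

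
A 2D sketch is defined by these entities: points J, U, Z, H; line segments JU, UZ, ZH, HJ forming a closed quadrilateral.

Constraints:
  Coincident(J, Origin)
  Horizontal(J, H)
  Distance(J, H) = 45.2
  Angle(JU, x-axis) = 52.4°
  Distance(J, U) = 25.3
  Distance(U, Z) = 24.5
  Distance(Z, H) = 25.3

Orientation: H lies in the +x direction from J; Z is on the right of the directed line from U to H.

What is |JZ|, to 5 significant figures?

20.605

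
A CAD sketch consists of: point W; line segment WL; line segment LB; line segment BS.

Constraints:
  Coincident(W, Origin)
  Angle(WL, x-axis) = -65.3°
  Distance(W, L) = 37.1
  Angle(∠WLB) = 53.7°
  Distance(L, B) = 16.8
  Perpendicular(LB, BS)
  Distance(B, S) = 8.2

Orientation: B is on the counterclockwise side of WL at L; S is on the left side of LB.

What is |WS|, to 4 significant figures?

22.31

W is at the origin; WL runs at -65.3° with length 37.1, so L = 37.1·(cos -65.3°, sin -65.3°) = (15.50, -33.71). ∠WLB = 53.7°, so LB runs at -65.3° + (180° − 53.7°) = 61.00° from the x-axis; with |LB| = 16.8, B = L + 16.8·(cos 61.00°, sin 61.00°) = (23.65, -19.01). LB is perpendicular to BS; with |BS| = 8.2 on the left of LB, S = B + 8.2·(-0.8746, 0.4848) = (16.48, -15.04). Then |WS| = |S − W| = 22.31.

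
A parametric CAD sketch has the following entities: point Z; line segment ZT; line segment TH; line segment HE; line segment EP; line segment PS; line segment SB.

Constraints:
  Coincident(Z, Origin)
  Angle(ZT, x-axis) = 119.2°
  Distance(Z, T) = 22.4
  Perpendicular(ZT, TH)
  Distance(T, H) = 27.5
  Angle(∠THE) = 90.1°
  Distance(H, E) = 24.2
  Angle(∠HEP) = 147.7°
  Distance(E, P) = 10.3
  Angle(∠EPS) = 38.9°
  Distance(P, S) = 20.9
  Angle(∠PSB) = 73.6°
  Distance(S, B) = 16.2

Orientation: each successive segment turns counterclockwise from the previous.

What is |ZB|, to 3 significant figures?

36.4

Z is at the origin; ZT runs at 119.2° with length 22.4, so T = (-10.9, 19.6). ZT is perpendicular to TH, so TH runs at -151°; with |TH| = 27.5, H = (-34.9, 6.14). ∠THE = 90.1° gives HE at -60.9° from the x-axis; with |HE| = 24.2, E = (-23.2, -15.0). ∠HEP = 147.7° gives EP at -28.6° from the x-axis; with |EP| = 10.3, P = (-14.1, -19.9). ∠EPS = 38.9° gives PS at 112° from the x-axis; with |PS| = 20.9, S = (-22.1, -0.629). ∠PSB = 73.6° gives SB at -141° from the x-axis; with |SB| = 16.2, B = (-34.7, -10.8). Then |ZB| = |B − Z| = 36.4.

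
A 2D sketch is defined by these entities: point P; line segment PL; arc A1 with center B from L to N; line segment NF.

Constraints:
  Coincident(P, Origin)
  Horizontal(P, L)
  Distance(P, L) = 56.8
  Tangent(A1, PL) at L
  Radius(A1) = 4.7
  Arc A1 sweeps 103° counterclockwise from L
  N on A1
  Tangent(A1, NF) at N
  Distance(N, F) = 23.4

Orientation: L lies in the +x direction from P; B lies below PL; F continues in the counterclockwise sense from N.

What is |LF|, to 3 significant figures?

28.6

On A1, L sits at bearing 90° from B; a 103° counterclockwise sweep puts N at bearing 193°, so N = B + 4.7·(cos 193°, sin 193°) = (52.2, -5.76). A1 meets NF tangentially, so BN is at right angles to NF, so NF runs along (−sin 193°, cos 193°); with |NF| = 23.4, F = (57.5, -28.6). Then |LF| = |F − L| = 28.6.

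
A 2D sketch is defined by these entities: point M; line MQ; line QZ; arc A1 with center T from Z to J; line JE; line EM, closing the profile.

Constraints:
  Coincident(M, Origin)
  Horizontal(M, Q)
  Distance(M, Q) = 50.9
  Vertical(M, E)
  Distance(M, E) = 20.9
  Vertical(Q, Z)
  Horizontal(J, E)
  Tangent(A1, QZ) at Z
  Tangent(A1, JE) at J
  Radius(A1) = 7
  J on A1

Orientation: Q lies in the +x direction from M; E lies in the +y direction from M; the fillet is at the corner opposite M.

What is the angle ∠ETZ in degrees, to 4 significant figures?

170.9°

M is at the origin; MQ is horizontal with |MQ| = 50.9 and Q on the +x side, so Q = (50.90, 0.000). M and E share the same x with |ME| = 20.9 and E on the +y side, so E = (0.000, 20.90). The virtual corner opposite M is at (50.90, 20.90). Tangency of A1 to QZ means the radius TZ is perpendicular to QZ and the tangent condition forces TJ to be normal to JE, with radius 7.0, so the center T sits 7.0 in from both sides at T = (43.90, 13.90). That places the tangent points at Z = (50.90, 13.90) on QZ and J = (43.90, 20.90) on JE. Then cos ∠ETZ = TE·TZ / (|TE||TZ|), giving 170.9°.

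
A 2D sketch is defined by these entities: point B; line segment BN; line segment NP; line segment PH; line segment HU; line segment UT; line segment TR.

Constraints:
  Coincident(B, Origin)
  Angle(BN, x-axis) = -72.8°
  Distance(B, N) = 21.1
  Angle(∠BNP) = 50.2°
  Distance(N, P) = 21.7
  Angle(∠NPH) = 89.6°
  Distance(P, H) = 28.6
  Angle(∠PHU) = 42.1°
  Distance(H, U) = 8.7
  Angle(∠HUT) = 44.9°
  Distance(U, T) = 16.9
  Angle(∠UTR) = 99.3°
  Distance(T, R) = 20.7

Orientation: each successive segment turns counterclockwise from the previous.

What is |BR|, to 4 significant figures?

34.71

∠HUT = 44.9° gives UT at 60.40° from the x-axis; with |UT| = 16.9, T = (4.607, 19.75). ∠UTR = 99.3° gives TR at 141.1° from the x-axis; with |TR| = 20.7, R = (-11.50, 32.75). Then |BR| = |R − B| = 34.71.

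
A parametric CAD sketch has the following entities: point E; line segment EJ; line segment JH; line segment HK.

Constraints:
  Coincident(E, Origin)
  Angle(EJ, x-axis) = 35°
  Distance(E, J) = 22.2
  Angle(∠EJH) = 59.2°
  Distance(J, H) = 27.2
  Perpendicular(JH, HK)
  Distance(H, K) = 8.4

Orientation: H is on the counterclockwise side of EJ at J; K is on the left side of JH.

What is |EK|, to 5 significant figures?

19.092

E is at the origin; EJ runs at 35.0° with length 22.2, so J = 22.2·(cos 35.0°, sin 35.0°) = (18.185, 12.733). ∠EJH = 59.2°, so JH runs at 35.0° + (180° − 59.2°) = 155.80° from the x-axis; with |JH| = 27.2, H = J + 27.2·(cos 155.80°, sin 155.80°) = (-6.6245, 23.883). JH ⟂ HK; with |HK| = 8.4 on the left of JH, K = H + 8.4·(-0.40992, -0.91212) = (-10.068, 16.221). Then |EK| = |K − E| = 19.092.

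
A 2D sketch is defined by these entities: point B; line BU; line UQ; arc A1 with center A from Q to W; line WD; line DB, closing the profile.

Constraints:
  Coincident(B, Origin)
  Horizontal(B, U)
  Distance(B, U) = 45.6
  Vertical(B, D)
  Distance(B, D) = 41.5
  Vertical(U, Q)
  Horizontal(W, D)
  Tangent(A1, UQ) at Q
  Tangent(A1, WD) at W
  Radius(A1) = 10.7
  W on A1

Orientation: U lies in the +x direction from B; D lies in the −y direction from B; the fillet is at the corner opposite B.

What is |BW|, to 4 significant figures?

54.22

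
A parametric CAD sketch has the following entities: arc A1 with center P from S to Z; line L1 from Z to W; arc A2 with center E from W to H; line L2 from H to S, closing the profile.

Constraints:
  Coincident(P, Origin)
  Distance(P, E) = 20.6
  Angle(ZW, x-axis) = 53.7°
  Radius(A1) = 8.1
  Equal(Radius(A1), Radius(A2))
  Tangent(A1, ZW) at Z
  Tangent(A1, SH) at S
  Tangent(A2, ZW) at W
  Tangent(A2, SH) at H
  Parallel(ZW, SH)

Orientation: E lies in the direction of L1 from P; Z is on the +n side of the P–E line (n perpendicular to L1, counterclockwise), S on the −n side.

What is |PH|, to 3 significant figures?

22.1

The slot axis is L1's direction at 53.7°, so u = (cos 53.7°, sin 53.7°) = (0.592, 0.806) and n = (−sin 53.7°, cos 53.7°) = (-0.806, 0.592). P is at the origin and E lies 20.6 along u from P, so E = 20.6·u = (12.2, 16.6). Tangency of A1 to both parallel lines with radius 8.1 puts Z and S at P ± 8.1·n: Z = (-6.53, 4.80), S = (6.53, -4.80). Equal radii place W and H the same way about E: W = E + 8.1·n = (5.67, 21.4), H = E − 8.1·n = (18.7, 11.8). Then |PH| = |H − P| = 22.1.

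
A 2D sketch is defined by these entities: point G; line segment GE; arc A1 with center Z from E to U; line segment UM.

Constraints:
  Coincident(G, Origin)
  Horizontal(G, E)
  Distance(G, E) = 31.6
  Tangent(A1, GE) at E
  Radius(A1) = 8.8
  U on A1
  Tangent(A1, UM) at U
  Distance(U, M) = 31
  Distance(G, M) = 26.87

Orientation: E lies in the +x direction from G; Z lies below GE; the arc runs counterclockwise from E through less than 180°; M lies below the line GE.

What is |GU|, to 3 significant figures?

25.1

G is at the origin; G and E share the same y with |GE| = 31.6 and E on the +x side, so E = (31.6, 0.00). The tangent condition forces ZE to be normal to GE, so Z = E + (0, -8.8) = (31.6, -8.80). Since ZU ⟂ UM (tangency), |ZM| = √(8.8² + 31.0²) = 32.2 regardless of where U sits on A1. So M lies on both circle(G, 26.87) and circle(Z, 32.2); the below-GE intersection is M = (4.65, -26.5). U is the foot of the tangent from M: U = (24.9, -3.04).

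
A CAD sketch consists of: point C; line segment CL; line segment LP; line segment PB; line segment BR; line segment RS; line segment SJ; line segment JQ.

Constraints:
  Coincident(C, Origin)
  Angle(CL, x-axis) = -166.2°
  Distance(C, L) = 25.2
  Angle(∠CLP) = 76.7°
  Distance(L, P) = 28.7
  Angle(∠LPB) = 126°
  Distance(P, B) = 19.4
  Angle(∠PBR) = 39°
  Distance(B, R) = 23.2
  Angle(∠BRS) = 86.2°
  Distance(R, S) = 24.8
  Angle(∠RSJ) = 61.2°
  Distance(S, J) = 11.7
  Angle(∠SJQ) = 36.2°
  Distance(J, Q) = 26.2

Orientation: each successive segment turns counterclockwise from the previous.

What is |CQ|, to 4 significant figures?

34.91

C is at the origin; CL runs at -166.2° with length 25.2, so L = (-24.47, -6.011). ∠CLP = 76.7° gives LP at -62.90° from the x-axis; with |LP| = 28.7, P = (-11.40, -31.56). ∠LPB = 126.0° gives PB at -8.900° from the x-axis; with |PB| = 19.4, B = (7.768, -34.56). ∠PBR = 39.0° gives BR at 132.1° from the x-axis; with |BR| = 23.2, R = (-7.786, -17.35). ∠BRS = 86.2° gives RS at -134.1° from the x-axis; with |RS| = 24.8, S = (-25.04, -35.16). ∠RSJ = 61.2° gives SJ at -15.30° from the x-axis; with |SJ| = 11.7, J = (-13.76, -38.24). ∠SJQ = 36.2° gives JQ at 128.5° from the x-axis; with |JQ| = 26.2, Q = (-30.07, -17.74). Then |CQ| = |Q − C| = 34.91.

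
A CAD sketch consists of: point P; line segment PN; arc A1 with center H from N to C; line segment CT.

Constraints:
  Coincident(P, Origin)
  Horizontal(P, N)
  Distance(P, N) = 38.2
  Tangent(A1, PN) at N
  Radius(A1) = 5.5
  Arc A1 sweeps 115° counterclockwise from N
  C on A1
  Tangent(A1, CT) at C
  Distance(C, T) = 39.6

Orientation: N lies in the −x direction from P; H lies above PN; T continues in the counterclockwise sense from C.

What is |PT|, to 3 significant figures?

66.4

P is at the origin; P and N share the same y with |PN| = 38.2 and N on the −x side, so N = (-38.2, 0.00). The tangent condition forces HN to be normal to PN, so H = N + (0, 5.5) = (-38.2, 5.50). On A1, N sits at bearing -90° from H; a 115° counterclockwise sweep puts C at bearing 25°, so C = H + 5.5·(cos 25°, sin 25°) = (-33.2, 7.82). A1 meets CT tangentially, so HC is at right angles to CT, so CT runs along (−sin 25°, cos 25°); with |CT| = 39.6, T = (-50.0, 43.7). Then |PT| = |T − P| = 66.4.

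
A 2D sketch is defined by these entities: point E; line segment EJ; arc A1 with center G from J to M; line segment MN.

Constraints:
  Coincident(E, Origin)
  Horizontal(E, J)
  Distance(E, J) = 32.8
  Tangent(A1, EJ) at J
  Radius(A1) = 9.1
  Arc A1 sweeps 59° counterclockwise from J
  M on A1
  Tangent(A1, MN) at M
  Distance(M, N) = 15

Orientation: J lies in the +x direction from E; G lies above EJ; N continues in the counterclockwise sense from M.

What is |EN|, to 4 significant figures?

51.32

E is at the origin; E and J share the same y with |EJ| = 32.8 and J on the +x side, so J = (32.80, 0.000). The tangent condition forces GJ to be normal to EJ, so G = J + (0, 9.1) = (32.80, 9.100). On A1, J sits at bearing -90° from G; a 59° counterclockwise sweep puts M at bearing -31°, so M = G + 9.1·(cos -31°, sin -31°) = (40.60, 4.413). A1 meets MN tangentially, so GM is at right angles to MN, so MN runs along (−sin -31°, cos -31°); with |MN| = 15.0, N = (48.33, 17.27). Then |EN| = |N − E| = 51.32.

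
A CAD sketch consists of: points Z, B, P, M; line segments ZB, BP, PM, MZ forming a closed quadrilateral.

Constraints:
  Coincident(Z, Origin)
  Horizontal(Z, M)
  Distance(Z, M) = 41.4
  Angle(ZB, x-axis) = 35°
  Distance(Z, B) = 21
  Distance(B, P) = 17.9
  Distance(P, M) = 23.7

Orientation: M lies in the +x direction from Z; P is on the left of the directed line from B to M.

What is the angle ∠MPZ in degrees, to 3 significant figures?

78.7°

Checks: |BP| = 17.90 ✓; |PM| = 23.70 ✓.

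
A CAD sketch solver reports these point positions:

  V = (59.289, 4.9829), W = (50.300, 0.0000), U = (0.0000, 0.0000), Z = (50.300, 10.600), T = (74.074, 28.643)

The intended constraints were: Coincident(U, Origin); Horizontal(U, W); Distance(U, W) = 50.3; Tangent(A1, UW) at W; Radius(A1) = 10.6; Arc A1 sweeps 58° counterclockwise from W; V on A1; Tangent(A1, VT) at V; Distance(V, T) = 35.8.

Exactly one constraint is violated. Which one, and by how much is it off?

Distance(V, T) = 35.8 — off by 7.90.

U = (0.00, 0.00) ✓; U.y = 0.00, W.y = 0.00 ✓; |UW| = 50.30 ✓; ∠(ZW, WU) = 90.00° ✓; |ZW| = 10.60 ✓; bearing(Z→V) − bearing(Z→W) = 58.00° ✓; |ZV| = 10.60 ✓; ∠(ZV, VT) = 90.00° ✓; |VT| = 27.90 ✗.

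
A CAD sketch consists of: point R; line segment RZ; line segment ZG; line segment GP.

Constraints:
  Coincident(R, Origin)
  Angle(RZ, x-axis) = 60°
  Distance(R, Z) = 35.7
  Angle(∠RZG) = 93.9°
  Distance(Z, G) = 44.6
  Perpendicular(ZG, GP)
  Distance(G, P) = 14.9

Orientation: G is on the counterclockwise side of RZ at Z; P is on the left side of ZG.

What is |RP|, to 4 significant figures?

51.39

∠RZG = 93.9°, so ZG runs at 60.0° + (180° − 93.9°) = 146.1° from the x-axis; with |ZG| = 44.6, G = Z + 44.6·(cos 146.1°, sin 146.1°) = (-19.17, 55.79). The perpendicularity gives GP at right angles to ZG; with |GP| = 14.9 on the left of ZG, P = G + 14.9·(-0.5577, -0.8300) = (-27.48, 43.43). Then |RP| = |P − R| = 51.39.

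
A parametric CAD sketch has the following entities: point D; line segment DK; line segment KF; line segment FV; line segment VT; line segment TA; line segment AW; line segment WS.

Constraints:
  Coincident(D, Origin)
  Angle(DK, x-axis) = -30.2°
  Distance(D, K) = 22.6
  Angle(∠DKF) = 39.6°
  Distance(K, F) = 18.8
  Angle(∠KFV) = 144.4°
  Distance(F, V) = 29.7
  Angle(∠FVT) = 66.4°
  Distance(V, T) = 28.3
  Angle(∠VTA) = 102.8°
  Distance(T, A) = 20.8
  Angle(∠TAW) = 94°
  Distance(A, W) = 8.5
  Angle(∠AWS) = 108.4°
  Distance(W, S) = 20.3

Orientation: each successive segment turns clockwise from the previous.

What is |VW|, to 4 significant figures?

33.63

D is at the origin; DK runs at -30.2° with length 22.6, so K = (19.53, -11.37). ∠DKF = 39.6° gives KF at -170.6° from the x-axis; with |KF| = 18.8, F = (0.9851, -14.44). ∠KFV = 144.4° gives FV at 153.8° from the x-axis; with |FV| = 29.7, V = (-25.66, -1.326). ∠FVT = 66.4° gives VT at 40.20° from the x-axis; with |VT| = 28.3, T = (-4.048, 16.94). ∠VTA = 102.8° gives TA at -37.00° from the x-axis; with |TA| = 20.8, A = (12.56, 4.423). ∠TAW = 94.0° gives AW at -123.0° from the x-axis; with |AW| = 8.5, W = (7.934, -2.706). Then |VW| = |W − V| = 33.63.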